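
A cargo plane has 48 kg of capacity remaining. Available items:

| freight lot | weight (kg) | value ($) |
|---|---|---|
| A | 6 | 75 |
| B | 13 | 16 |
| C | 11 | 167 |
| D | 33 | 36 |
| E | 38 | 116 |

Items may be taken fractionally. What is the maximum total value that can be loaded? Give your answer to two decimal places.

Ratios (sorted): C 15.18, A 12.50, E 3.05, B 1.23, D 1.09
take C (11 @ 167); take A (6 @ 75); take 31/38 of E → 94.63. Capacity used 48/48.
Total value = 336.63

336.63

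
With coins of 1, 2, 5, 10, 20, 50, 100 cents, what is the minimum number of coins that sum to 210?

Use the largest denomination that fits, subtract, and repeat.
210 − 2×100→10 − 1×10→0
Total coins = 2 + 1 = 3

3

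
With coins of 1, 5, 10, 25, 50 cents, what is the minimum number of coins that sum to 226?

6

226 = 4×50 + 1×25 + 1×1
Total coins = 4 + 1 + 1 = 6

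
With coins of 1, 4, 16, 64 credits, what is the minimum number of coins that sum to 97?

Greedy: take as many of the largest coin as possible, then repeat with the remainder.
97 = 1×64 + 2×16 + 1×1
Total coins = 1 + 2 + 1 = 4

4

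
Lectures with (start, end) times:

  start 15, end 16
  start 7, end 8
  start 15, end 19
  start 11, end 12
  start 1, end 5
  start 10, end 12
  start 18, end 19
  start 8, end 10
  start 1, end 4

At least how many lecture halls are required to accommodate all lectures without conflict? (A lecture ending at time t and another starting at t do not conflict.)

Events (time:±→running): 1:+→1 1:+→2 … peak 2.

2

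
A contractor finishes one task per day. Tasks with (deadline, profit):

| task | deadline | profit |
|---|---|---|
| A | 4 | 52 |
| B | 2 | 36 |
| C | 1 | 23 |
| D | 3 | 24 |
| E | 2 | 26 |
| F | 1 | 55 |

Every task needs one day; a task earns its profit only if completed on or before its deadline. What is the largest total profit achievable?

167

Sort by profit descending; place each in the latest free slot ≤ its deadline.
By profit: F(d1,55), A(d4,52), B(d2,36), E(d2,26), D(d3,24), C(d1,23)
F→slot 1; A→slot 4; B→slot 2; E skipped; D→slot 3; C skipped.
Profit = 55 + 36 + 24 + 52 = 167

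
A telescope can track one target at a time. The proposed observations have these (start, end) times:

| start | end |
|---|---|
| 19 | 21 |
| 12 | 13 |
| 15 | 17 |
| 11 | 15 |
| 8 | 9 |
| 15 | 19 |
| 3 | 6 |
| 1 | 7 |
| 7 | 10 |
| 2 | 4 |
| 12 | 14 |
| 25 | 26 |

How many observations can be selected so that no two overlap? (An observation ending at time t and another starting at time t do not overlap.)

Sorted by end: (2,4)  (3,6)  (1,7)  (8,9)  (7,10)  (12,13)  (12,14)  (11,15)  (15,17)  (15,19)  (19,21)  (25,26)
take (2,4); skip (1,7); take (8,9); take (12,13); skip (12,14); skip (11,15); take (15,17); take (19,21); take (25,26).
Selected 6 observations.

6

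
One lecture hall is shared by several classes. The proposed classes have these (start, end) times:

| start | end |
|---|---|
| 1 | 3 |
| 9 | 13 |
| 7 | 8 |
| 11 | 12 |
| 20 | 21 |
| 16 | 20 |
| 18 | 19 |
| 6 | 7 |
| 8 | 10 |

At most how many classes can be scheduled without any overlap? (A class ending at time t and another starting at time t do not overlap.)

Sorted by end: (1,3)  (6,7)  (7,8)  (8,10)  (11,12)  (9,13)  (18,19)  (16,20)  (20,21)
take (1,3); take (6,7); take (7,8); take (8,10); take (11,12); take (18,19); take (20,21).
Selected 7 classes.

7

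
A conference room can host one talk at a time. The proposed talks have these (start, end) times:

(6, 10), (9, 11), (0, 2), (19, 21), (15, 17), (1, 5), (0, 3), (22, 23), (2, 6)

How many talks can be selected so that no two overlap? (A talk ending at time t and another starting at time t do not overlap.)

By end time: (0,2), (0,3), (1,5), (2,6), (6,10), (9,11), (15,17), (19,21), (22,23).
Pick (0,2); next start ≥ 2 → (2,6); next start ≥ 6 → (6,10); next start ≥ 10 → (15,17); next start ≥ 17 → (19,21); next start ≥ 21 → (22,23).
Selected 6 talks.

6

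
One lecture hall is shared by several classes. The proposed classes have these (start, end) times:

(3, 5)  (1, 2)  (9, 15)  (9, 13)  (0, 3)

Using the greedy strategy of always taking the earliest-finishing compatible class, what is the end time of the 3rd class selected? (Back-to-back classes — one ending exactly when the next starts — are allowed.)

13

Order by finish time; keep every interval that doesn't clash with the previous kept one.
By end time: (1,2), (0,3), (3,5), (9,13), (9,15).
Pick (1,2); next start ≥ 2 → (3,5); next start ≥ 5 → (9,13).
Selected: (1,2) (3,5) (9,13)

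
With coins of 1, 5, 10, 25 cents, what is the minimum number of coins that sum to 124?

10

124 − 4×25→24 − 2×10→4 − 4×1→0
Total coins = 4 + 2 + 4 = 10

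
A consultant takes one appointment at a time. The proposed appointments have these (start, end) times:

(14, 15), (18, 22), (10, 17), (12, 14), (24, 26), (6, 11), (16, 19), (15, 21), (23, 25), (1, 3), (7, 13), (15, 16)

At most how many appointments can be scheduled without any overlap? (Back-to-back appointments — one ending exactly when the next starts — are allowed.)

Greedy by earliest finish: after sorting by end time, pick each interval compatible with the last pick.
By end time: (1,3), (6,11), (7,13), (12,14), (14,15), (15,16), (10,17), (16,19), (15,21), (18,22), (23,25), (24,26).
Pick (1,3); next start ≥ 3 → (6,11); next start ≥ 11 → (12,14); next start ≥ 14 → (14,15); next start ≥ 15 → (15,16); next start ≥ 16 → (16,19); next start ≥ 19 → (23,25).
Selected 7 appointments.

7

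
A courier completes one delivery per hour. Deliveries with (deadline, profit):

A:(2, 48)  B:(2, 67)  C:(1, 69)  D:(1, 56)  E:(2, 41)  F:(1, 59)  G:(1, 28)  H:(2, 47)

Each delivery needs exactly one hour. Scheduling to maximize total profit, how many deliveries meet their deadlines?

Take jobs in profit order; each goes to the latest open slot no later than its deadline.
Profit order: C=69 B=67 F=59 D=56 A=48 H=47 E=41 G=28
Assign: C→slot 1, B→slot 2, F skipped, D skipped, A skipped, H skipped, E skipped, G skipped.
Slots: [1:C] [2:B]
2 of 8 scheduled.

2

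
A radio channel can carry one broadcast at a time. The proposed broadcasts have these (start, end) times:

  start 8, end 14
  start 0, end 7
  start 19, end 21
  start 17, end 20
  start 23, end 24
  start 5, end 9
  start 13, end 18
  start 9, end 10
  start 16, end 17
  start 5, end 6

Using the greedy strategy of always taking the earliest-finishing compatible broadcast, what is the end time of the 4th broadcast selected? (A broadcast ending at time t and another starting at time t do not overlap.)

20

By end time: (5,6), (0,7), (5,9), (9,10), (8,14), (16,17), (13,18), (17,20), (19,21), (23,24).
Pick (5,6); next start ≥ 6 → (9,10); next start ≥ 10 → (16,17); next start ≥ 17 → (17,20); next start ≥ 20 → (23,24).
Selected: (5,6) (9,10) (16,17) (17,20) (23,24)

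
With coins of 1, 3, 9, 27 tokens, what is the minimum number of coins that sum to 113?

7

Use the largest denomination that fits, subtract, and repeat.
113 − 4×27→5 − 1×3→2 − 2×1→0
Total coins = 4 + 1 + 2 = 7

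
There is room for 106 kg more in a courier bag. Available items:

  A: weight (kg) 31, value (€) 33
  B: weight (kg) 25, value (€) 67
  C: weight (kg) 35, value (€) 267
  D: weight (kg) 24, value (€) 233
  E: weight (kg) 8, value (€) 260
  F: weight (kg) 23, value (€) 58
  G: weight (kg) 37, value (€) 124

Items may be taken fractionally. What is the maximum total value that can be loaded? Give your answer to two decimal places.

889.36

Sort by value per unit weight and fill in that order.
Ratios (sorted): E 32.50, D 9.71, C 7.63, G 3.35, B 2.68, F 2.52, A 1.06
take E (8 @ 260); take D (24 @ 233); take C (35 @ 267); take G (37 @ 124); take 2/25 of B → 5.36. Capacity used 106/106.
Total value = 889.36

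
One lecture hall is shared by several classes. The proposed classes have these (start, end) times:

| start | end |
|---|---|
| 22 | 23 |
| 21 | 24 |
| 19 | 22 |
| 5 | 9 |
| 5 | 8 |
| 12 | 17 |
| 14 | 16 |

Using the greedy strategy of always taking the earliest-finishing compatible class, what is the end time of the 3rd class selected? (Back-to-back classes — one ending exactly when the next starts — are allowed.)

22

Sort by end time and greedily take each interval whose start is ≥ the last chosen end.
Sorted by end: (5,8)  (5,9)  (14,16)  (12,17)  (19,22)  (22,23)  (21,24)
take (5,8); take (14,16); skip (12,17); take (19,22); take (22,23).
Selected: (5,8) (14,16) (19,22) (22,23)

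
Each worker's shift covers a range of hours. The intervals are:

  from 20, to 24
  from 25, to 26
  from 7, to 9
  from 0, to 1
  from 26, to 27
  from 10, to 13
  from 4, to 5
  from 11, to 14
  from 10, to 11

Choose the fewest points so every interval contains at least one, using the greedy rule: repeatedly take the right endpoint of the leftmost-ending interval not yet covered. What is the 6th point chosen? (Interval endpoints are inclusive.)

26

Sorted: [0,1] [4,5] [7,9] [10,11] [10,13] [11,14] [20,24] [25,26] [26,27]
{[0,1]} hit by 1; {[4,5]} hit by 5; {[7,9]} hit by 9; {[10,11],[10,13],[11,14]} hit by 11; {[20,24]} hit by 24; {[25,26],[26,27]} hit by 26.
Points: 1, 5, 9, 11, 24, 26 (6 total).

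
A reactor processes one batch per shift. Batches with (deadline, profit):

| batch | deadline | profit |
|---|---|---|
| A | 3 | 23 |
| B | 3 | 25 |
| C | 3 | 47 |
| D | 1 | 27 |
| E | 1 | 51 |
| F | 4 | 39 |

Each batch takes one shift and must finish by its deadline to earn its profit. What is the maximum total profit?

Profit order: E=51 C=47 F=39 D=27 B=25 A=23
Assign: E→slot 1, C→slot 3, F→slot 4, D skipped, B→slot 2, A skipped.
Slots: [1:E] [2:B] [3:C] [4:F]
Profit = 51 + 25 + 47 + 39 = 162

162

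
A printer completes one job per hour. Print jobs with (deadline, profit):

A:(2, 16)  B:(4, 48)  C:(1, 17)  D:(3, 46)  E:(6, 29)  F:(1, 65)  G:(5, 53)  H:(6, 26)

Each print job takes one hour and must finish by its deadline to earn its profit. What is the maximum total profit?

267

Sort by profit descending; place each in the latest free slot ≤ its deadline.
Profit order: F=65 G=53 B=48 D=46 E=29 H=26 C=17 A=16
Assign: F→slot 1, G→slot 5, B→slot 4, D→slot 3, E→slot 6, H→slot 2, C skipped, A skipped.
Slots: [1:F] [2:H] [3:D] [4:B] [5:G] [6:E]
Profit = 65 + 26 + 46 + 48 + 53 + 29 = 267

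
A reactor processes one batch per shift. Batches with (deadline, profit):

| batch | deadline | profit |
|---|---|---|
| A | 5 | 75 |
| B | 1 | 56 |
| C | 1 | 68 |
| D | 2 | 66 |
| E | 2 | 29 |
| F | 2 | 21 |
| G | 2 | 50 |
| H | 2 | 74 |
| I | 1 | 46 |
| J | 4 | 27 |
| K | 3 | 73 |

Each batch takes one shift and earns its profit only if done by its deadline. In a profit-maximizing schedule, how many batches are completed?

5

Sort by profit descending; place each in the latest free slot ≤ its deadline.
By profit: A(d5,75), H(d2,74), K(d3,73), C(d1,68), D(d2,66), B(d1,56), G(d2,50), I(d1,46), E(d2,29), J(d4,27), F(d2,21)
A→slot 5; H→slot 2; K→slot 3; C→slot 1; D skipped; B skipped; G skipped; I skipped; E skipped; J→slot 4; F skipped.
5 of 11 scheduled.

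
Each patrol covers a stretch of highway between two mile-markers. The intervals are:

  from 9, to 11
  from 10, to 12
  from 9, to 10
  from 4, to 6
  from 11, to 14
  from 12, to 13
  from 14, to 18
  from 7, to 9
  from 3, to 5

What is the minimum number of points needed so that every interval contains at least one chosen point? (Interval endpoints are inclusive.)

Process intervals by earliest right end; each time one isn't hit yet, stab at its right endpoint.
Sorted: [3,5] [4,6] [7,9] [9,10] [9,11] [10,12] [12,13] [11,14] [14,18]
{[3,5],[4,6]} hit by 5; {[7,9],[9,10],[9,11]} hit by 9; {[10,12],[12,13],[11,14]} hit by 12; {[14,18]} hit by 18.
Points: 5, 9, 12, 18 (4 total).

4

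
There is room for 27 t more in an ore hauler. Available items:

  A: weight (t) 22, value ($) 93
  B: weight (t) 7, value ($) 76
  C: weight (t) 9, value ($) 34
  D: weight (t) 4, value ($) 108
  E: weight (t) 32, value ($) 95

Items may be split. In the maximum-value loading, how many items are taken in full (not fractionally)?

Ratios (sorted): D 27.00, B 10.86, A 4.23, C 3.78, E 2.97
take D (4 @ 108); take B (7 @ 76); take 16/22 of A → 67.64. Capacity used 27/27.
2 item(s) taken whole; one partial (take 16/22 of A).

2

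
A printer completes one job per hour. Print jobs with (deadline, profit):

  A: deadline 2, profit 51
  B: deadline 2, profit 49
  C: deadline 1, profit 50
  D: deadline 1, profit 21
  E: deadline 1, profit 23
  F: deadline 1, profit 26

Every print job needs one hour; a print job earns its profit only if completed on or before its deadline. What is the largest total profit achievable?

101

Sort by profit descending; place each in the latest free slot ≤ its deadline.
By profit: A(d2,51), C(d1,50), B(d2,49), F(d1,26), E(d1,23), D(d1,21)
A→slot 2; C→slot 1; B skipped; F skipped; E skipped; D skipped.
Profit = 50 + 51 = 101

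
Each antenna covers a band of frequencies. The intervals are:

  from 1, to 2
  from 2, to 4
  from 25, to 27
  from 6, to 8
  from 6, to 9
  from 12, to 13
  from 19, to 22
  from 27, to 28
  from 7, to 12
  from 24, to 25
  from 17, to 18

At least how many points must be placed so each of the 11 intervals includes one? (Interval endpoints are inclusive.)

7

Process intervals by earliest right end; each time one isn't hit yet, stab at its right endpoint.
Sorted: [1,2] [2,4] [6,8] [6,9] [7,12] [12,13] [17,18] [19,22] [24,25] [25,27] [27,28]
{[1,2],[2,4]} hit by 2; {[6,8],[6,9],[7,12]} hit by 8; {[12,13]} hit by 13; {[17,18]} hit by 18; {[19,22]} hit by 22; {[24,25],[25,27]} hit by 25; {[27,28]} hit by 28.
Points: 2, 8, 13, 18, 22, 25, 28 (7 total).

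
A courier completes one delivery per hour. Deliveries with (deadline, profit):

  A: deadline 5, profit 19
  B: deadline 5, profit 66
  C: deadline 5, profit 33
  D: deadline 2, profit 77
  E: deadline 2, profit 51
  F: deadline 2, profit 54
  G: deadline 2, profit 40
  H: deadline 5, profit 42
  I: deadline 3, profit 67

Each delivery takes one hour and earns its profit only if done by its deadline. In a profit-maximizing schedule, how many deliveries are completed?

5

Profit order: D=77 I=67 B=66 F=54 E=51 H=42 G=40 C=33 A=19
Assign: D→slot 2, I→slot 3, B→slot 5, F→slot 1, E skipped, H→slot 4, G skipped, C skipped, A skipped.
Slots: [1:F] [2:D] [3:I] [4:H] [5:B]
5 of 9 scheduled.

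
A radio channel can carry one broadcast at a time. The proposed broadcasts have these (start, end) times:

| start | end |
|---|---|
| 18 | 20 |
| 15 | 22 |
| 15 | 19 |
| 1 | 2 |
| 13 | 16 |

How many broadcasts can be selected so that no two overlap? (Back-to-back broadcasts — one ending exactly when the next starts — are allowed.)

3

Sort by end time and greedily take each interval whose start is ≥ the last chosen end.
By end time: (1,2), (13,16), (15,19), (18,20), (15,22).
Pick (1,2); next start ≥ 2 → (13,16); next start ≥ 16 → (18,20).
Selected 3 broadcasts.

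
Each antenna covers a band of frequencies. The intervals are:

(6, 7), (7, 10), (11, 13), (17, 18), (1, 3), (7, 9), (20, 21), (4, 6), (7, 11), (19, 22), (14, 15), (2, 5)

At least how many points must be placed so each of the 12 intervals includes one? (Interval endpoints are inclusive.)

7

Process intervals by earliest right end; each time one isn't hit yet, stab at its right endpoint.
By right end: [1,3]  [2,5]  [4,6]  [6,7]  [7,9]  [7,10]  [7,11]  [11,13]  [14,15]  [17,18]  [20,21]  [19,22]
[1,3] uncovered → point at 3; [4,6] uncovered → point at 6; [7,9] uncovered → point at 9; [11,13] uncovered → point at 13; [14,15] uncovered → point at 15; [17,18] uncovered → point at 18; [20,21] uncovered → point at 21.
Points: 3, 6, 9, 13, 15, 18, 21 (7 total).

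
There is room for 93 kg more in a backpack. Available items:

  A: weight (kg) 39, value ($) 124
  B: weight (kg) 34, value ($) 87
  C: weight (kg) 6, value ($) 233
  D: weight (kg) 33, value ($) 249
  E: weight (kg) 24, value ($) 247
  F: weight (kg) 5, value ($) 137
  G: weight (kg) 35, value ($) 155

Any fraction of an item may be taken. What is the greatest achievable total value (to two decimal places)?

Ratios (sorted): C 38.83, F 27.40, E 10.29, D 7.55, G 4.43, A 3.18, B 2.56
take C (6 @ 233); take F (5 @ 137); take E (24 @ 247); take D (33 @ 249); take 25/35 of G → 110.71. Capacity used 93/93.
Total value = 976.71

976.71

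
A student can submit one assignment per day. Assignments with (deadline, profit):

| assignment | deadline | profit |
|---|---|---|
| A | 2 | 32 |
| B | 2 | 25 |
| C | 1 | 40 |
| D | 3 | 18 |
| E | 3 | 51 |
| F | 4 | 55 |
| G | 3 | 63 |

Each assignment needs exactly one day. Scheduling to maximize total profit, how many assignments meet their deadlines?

4

By profit: G(d3,63), F(d4,55), E(d3,51), C(d1,40), A(d2,32), B(d2,25), D(d3,18)
G→slot 3; F→slot 4; E→slot 2; C→slot 1; A skipped; B skipped; D skipped.
4 of 7 scheduled.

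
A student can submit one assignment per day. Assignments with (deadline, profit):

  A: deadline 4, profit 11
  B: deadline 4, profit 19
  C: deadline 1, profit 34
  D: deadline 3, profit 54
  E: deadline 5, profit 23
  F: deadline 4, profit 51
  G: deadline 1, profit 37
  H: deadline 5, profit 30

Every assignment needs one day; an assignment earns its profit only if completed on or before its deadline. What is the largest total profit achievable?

Sort by profit descending; place each in the latest free slot ≤ its deadline.
By profit: D(d3,54), F(d4,51), G(d1,37), C(d1,34), H(d5,30), E(d5,23), B(d4,19), A(d4,11)
D→slot 3; F→slot 4; G→slot 1; C skipped; H→slot 5; E→slot 2; B skipped; A skipped.
Profit = 37 + 23 + 54 + 51 + 30 = 195

195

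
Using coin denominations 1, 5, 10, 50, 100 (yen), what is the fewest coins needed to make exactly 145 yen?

6

145 − 1×100→45 − 4×10→5 − 1×5→0
Total coins = 1 + 4 + 1 = 6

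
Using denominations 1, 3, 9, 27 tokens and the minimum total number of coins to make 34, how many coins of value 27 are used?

1

34 − 1×27→7 − 2×3→1 − 1×1→0
Count of 27: 1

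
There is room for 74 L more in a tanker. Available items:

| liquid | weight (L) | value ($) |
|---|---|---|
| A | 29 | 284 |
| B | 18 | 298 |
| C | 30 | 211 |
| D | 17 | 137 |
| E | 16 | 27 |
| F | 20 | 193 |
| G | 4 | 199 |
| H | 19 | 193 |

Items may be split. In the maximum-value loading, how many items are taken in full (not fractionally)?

Ratios (sorted): G 49.75, B 16.56, H 10.16, A 9.79, F 9.65, D 8.06, C 7.03, E 1.69
take G (4 @ 199); take B (18 @ 298); take H (19 @ 193); take A (29 @ 284); take 4/20 of F → 38.60. Capacity used 74/74.
4 item(s) taken whole; one partial (take 4/20 of F).

4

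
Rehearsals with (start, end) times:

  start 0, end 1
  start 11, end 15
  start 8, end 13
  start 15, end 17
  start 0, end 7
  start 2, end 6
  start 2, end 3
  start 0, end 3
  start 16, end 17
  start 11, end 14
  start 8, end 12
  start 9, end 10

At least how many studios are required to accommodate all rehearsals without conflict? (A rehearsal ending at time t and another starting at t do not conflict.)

4

starts: [0, 0, 0, 2, 2, 8, 8, 9, 11, 11, 15, 16]
ends:   [1, 3, 3, 6, 7, 10, 12, 13, 14, 15, 17, 17]
s0→1 s0→2 s0→3 e1→2 s2→3 s2→4  — peak 4.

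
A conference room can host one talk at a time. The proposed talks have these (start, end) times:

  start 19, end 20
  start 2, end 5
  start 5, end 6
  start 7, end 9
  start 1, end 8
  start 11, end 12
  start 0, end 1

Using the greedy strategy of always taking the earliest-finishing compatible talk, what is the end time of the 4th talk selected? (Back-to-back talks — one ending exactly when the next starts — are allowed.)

Order by finish time; keep every interval that doesn't clash with the previous kept one.
By end time: (0,1), (2,5), (5,6), (1,8), (7,9), (11,12), (19,20).
Pick (0,1); next start ≥ 1 → (2,5); next start ≥ 5 → (5,6); next start ≥ 6 → (7,9); next start ≥ 9 → (11,12); next start ≥ 12 → (19,20).
Selected: (0,1) (2,5) (5,6) (7,9) (11,12) (19,20)

9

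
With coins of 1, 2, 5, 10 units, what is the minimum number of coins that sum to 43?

43 − 4×10→3 − 1×2→1 − 1×1→0
Total coins = 4 + 1 + 1 = 6

6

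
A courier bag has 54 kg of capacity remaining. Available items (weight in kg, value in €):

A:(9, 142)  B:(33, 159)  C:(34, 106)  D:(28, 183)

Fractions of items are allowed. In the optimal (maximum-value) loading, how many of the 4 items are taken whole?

Ratios (sorted): A 15.78, D 6.54, B 4.82, C 3.12
take A (9 @ 142); take D (28 @ 183); take 17/33 of B → 81.91. Capacity used 54/54.
2 item(s) taken whole; one partial (take 17/33 of B).

2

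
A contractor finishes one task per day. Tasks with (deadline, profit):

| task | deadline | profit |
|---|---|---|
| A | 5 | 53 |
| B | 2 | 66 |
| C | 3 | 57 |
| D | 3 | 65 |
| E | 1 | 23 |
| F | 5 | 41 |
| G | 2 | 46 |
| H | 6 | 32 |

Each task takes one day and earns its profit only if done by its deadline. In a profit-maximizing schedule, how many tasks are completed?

6

Profit order: B=66 D=65 C=57 A=53 G=46 F=41 H=32 E=23
Assign: B→slot 2, D→slot 3, C→slot 1, A→slot 5, G skipped, F→slot 4, H→slot 6, E skipped.
Slots: [1:C] [2:B] [3:D] [4:F] [5:A] [6:H]
6 of 8 scheduled.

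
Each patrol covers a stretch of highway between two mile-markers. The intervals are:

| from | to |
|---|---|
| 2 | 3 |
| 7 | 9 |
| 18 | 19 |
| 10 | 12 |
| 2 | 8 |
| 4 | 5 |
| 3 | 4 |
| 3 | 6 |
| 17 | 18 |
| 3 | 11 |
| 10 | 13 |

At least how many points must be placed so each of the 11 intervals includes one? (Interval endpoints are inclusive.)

5

Sorted: [2,3] [3,4] [4,5] [3,6] [2,8] [7,9] [3,11] [10,12] [10,13] [17,18] [18,19]
{[2,3],[3,4]} hit by 3; {[4,5],[3,6],[2,8]} hit by 5; {[7,9],[3,11]} hit by 9; {[10,12],[10,13]} hit by 12; {[17,18],[18,19]} hit by 18.
Points: 3, 5, 9, 12, 18 (5 total).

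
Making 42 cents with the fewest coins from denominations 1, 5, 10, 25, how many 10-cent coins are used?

Use the largest denomination that fits, subtract, and repeat.
42 − 1×25→17 − 1×10→7 − 1×5→2 − 2×1→0
Count of 10: 1

1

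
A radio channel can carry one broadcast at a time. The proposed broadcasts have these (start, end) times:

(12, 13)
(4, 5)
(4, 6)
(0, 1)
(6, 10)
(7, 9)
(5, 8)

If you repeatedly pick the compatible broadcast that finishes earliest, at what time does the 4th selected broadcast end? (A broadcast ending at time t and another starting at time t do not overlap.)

Sort by end time and greedily take each interval whose start is ≥ the last chosen end.
Sorted by end: (0,1)  (4,5)  (4,6)  (5,8)  (7,9)  (6,10)  (12,13)
take (0,1); take (4,5); skip (4,6); take (5,8); take (12,13).
Selected: (0,1) (4,5) (5,8) (12,13)

13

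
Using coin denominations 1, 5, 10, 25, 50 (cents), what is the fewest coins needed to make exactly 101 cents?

3

101 − 2×50→1 − 1×1→0
Total coins = 2 + 1 = 3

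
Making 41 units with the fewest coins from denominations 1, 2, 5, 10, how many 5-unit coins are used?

41 = 4×10 + 1×1
Count of 5: 0

0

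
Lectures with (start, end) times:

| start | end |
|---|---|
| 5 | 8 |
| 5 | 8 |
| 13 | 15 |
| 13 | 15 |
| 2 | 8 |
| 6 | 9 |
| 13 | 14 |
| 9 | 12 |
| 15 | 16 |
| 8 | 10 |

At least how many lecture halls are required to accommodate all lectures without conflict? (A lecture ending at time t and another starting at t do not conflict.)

4

Count concurrent intervals with a sweep; the peak is the room count.
Events (time:±→running): 2:+→1 5:+→2 5:+→3 6:+→4 … peak 4.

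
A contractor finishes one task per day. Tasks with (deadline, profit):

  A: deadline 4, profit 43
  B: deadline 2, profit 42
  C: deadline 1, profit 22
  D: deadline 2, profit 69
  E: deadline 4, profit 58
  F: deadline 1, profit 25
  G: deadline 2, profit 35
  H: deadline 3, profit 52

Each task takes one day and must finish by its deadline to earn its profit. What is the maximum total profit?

Sort by profit descending; place each in the latest free slot ≤ its deadline.
Profit order: D=69 E=58 H=52 A=43 B=42 G=35 F=25 C=22
Assign: D→slot 2, E→slot 4, H→slot 3, A→slot 1, B skipped, G skipped, F skipped, C skipped.
Slots: [1:A] [2:D] [3:H] [4:E]
Profit = 43 + 69 + 52 + 58 = 222

222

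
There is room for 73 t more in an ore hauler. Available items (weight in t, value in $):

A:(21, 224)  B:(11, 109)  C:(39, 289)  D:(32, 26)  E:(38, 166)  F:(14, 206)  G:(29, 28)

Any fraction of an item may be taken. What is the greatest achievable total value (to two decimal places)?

739.08

Greedy by value/weight ratio, highest first.
Order: F (206/14=14.71) > A (224/21=10.67) > B (109/11=9.91) > C (289/39=7.41) > E (166/38=4.37) > G (28/29=0.97) > D (26/32=0.81)
Fill: take F (14 @ 206) → take A (21 @ 224) → take B (11 @ 109) → take 27/39 of C → 200.08; 73/73 used.
Total value = 739.08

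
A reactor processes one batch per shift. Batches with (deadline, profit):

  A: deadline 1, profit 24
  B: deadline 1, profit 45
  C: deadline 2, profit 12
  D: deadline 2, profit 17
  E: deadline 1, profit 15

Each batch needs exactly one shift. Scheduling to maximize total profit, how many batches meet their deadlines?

Sort by profit descending; place each in the latest free slot ≤ its deadline.
Profit order: B=45 A=24 D=17 E=15 C=12
Assign: B→slot 1, A skipped, D→slot 2, E skipped, C skipped.
Slots: [1:B] [2:D]
2 of 5 scheduled.

2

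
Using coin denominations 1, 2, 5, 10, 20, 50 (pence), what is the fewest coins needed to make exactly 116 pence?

5

116 − 2×50→16 − 1×10→6 − 1×5→1 − 1×1→0
Total coins = 2 + 1 + 1 + 1 = 5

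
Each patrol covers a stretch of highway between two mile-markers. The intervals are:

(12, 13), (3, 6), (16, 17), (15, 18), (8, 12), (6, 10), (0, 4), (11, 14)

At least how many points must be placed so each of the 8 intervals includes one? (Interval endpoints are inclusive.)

By right end: [0,4]  [3,6]  [6,10]  [8,12]  [12,13]  [11,14]  [16,17]  [15,18]
[0,4] uncovered → point at 4; [6,10] uncovered → point at 10; [12,13] uncovered → point at 13; [16,17] uncovered → point at 17.
Points: 4, 10, 13, 17 (4 total).

4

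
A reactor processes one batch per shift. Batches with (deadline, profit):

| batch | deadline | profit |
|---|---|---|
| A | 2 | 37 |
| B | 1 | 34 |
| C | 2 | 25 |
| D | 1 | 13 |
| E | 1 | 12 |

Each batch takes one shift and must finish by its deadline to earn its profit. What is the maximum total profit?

71

Profit order: A=37 B=34 C=25 D=13 E=12
Assign: A→slot 2, B→slot 1, C skipped, D skipped, E skipped.
Slots: [1:B] [2:A]
Profit = 34 + 37 = 71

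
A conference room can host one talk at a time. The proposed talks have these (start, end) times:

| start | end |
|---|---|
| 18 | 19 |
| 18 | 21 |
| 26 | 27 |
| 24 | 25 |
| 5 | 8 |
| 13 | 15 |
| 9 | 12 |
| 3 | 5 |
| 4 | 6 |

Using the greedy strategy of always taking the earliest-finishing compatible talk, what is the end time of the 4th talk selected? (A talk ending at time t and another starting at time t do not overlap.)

15

Order by finish time; keep every interval that doesn't clash with the previous kept one.
By end time: (3,5), (4,6), (5,8), (9,12), (13,15), (18,19), (18,21), (24,25), (26,27).
Pick (3,5); next start ≥ 5 → (5,8); next start ≥ 8 → (9,12); next start ≥ 12 → (13,15); next start ≥ 15 → (18,19); next start ≥ 19 → (24,25); next start ≥ 25 → (26,27).
Selected: (3,5) (5,8) (9,12) (13,15) (18,19) (24,25) (26,27)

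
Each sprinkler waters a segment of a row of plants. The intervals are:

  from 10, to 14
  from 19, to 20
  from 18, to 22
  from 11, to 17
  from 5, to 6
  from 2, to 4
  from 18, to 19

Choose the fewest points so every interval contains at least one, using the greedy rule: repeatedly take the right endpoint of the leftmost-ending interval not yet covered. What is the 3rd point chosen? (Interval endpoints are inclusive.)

14

Sort by right endpoint; whenever an interval is uncovered, place a point at its right end.
By right end: [2,4]  [5,6]  [10,14]  [11,17]  [18,19]  [19,20]  [18,22]
[2,4] uncovered → point at 4; [5,6] uncovered → point at 6; [10,14] uncovered → point at 14; [18,19] uncovered → point at 19.
Points: 4, 6, 14, 19 (4 total).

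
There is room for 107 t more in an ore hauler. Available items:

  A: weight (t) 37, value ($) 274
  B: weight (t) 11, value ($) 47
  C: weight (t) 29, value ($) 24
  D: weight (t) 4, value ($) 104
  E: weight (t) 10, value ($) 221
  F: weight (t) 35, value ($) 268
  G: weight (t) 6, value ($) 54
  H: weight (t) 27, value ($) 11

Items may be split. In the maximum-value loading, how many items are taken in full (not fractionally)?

Sort by value per unit weight and fill in that order.
Ratios (sorted): D 26.00, E 22.10, G 9.00, F 7.66, A 7.41, B 4.27, C 0.83, H 0.41
take D (4 @ 104); take E (10 @ 221); take G (6 @ 54); take F (35 @ 268); take A (37 @ 274); take B (11 @ 47); take 4/29 of C → 3.31. Capacity used 107/107.
6 item(s) taken whole; one partial (take 4/29 of C).

6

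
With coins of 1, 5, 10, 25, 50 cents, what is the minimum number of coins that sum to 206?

Use the largest denomination that fits, subtract, and repeat.
206 = 4×50 + 1×5 + 1×1
Total coins = 4 + 1 + 1 = 6

6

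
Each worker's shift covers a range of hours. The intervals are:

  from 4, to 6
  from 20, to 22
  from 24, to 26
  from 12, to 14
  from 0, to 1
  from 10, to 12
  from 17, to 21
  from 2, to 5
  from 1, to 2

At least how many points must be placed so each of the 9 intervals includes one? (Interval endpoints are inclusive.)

Process intervals by earliest right end; each time one isn't hit yet, stab at its right endpoint.
Sorted: [0,1] [1,2] [2,5] [4,6] [10,12] [12,14] [17,21] [20,22] [24,26]
{[0,1],[1,2]} hit by 1; {[2,5],[4,6]} hit by 5; {[10,12],[12,14]} hit by 12; {[17,21],[20,22]} hit by 21; {[24,26]} hit by 26.
Points: 1, 5, 12, 21, 26 (5 total).

5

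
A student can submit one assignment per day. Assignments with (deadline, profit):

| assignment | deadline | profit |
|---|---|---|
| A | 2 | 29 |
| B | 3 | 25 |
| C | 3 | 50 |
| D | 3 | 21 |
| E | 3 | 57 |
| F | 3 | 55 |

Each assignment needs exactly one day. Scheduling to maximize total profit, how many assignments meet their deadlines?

Take jobs in profit order; each goes to the latest open slot no later than its deadline.
Profit order: E=57 F=55 C=50 A=29 B=25 D=21
Assign: E→slot 3, F→slot 2, C→slot 1, A skipped, B skipped, D skipped.
Slots: [1:C] [2:F] [3:E]
3 of 6 scheduled.

3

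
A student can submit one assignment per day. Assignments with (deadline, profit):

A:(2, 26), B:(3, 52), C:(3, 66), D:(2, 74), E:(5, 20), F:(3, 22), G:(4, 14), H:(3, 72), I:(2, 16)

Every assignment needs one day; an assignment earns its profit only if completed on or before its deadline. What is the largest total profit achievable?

Sort by profit descending; place each in the latest free slot ≤ its deadline.
By profit: D(d2,74), H(d3,72), C(d3,66), B(d3,52), A(d2,26), F(d3,22), E(d5,20), I(d2,16), G(d4,14)
D→slot 2; H→slot 3; C→slot 1; B skipped; A skipped; F skipped; E→slot 5; I skipped; G→slot 4.
Profit = 66 + 74 + 72 + 14 + 20 = 246

246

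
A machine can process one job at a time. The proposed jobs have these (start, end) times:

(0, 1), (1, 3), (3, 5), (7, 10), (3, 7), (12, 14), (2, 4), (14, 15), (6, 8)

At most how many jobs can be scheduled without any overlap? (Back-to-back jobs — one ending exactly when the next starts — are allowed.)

6

Sort by end time and greedily take each interval whose start is ≥ the last chosen end.
Sorted by end: (0,1)  (1,3)  (2,4)  (3,5)  (3,7)  (6,8)  (7,10)  (12,14)  (14,15)
take (0,1); take (1,3); take (3,5); take (6,8); take (12,14); take (14,15).
Selected 6 jobs.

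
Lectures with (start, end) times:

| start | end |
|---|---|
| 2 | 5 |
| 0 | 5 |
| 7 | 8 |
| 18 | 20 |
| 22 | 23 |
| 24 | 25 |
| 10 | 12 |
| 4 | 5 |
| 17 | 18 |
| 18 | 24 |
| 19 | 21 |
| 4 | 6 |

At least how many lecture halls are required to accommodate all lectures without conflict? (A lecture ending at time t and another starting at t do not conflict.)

4

Events (time:±→running): 0:+→1 2:+→2 4:+→3 4:+→4 … peak 4.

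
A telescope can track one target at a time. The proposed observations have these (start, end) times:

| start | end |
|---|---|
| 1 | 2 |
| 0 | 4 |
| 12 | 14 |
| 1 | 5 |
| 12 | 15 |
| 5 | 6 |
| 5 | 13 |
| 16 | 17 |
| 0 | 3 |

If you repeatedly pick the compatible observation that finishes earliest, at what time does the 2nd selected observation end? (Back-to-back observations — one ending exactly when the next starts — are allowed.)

6

Greedy by earliest finish: after sorting by end time, pick each interval compatible with the last pick.
Sorted by end: (1,2)  (0,3)  (0,4)  (1,5)  (5,6)  (5,13)  (12,14)  (12,15)  (16,17)
take (1,2); skip (0,4); take (5,6); take (12,14); skip (12,15); take (16,17).
Selected: (1,2) (5,6) (12,14) (16,17)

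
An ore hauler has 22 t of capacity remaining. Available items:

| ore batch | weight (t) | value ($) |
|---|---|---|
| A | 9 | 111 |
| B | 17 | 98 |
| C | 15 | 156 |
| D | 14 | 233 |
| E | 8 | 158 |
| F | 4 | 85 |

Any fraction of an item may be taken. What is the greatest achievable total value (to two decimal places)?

Order: F (85/4=21.25) > E (158/8=19.75) > D (233/14=16.64) > A (111/9=12.33) > C (156/15=10.40) > B (98/17=5.76)
Fill: take F (4 @ 85) → take E (8 @ 158) → take 10/14 of D → 166.43; 22/22 used.
Total value = 409.43

409.43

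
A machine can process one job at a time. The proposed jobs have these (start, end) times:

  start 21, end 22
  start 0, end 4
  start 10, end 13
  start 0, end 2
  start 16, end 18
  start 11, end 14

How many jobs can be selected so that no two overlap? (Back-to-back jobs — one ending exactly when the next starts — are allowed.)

4

Sort by end time and greedily take each interval whose start is ≥ the last chosen end.
By end time: (0,2), (0,4), (10,13), (11,14), (16,18), (21,22).
Pick (0,2); next start ≥ 2 → (10,13); next start ≥ 13 → (16,18); next start ≥ 18 → (21,22).
Selected 4 jobs.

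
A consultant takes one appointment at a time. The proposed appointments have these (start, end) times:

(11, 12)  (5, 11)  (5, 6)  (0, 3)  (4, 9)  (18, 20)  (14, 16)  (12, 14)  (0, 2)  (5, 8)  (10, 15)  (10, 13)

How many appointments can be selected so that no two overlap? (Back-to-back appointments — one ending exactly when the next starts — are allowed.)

6

Sorted by end: (0,2)  (0,3)  (5,6)  (5,8)  (4,9)  (5,11)  (11,12)  (10,13)  (12,14)  (10,15)  (14,16)  (18,20)
take (0,2); take (5,6); skip (5,8); take (11,12); take (12,14); take (14,16); take (18,20).
Selected 6 appointments.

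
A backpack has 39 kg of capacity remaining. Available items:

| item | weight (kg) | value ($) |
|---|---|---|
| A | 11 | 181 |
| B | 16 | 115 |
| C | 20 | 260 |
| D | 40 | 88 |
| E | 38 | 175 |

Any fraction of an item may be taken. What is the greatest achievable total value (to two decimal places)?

Greedy by value/weight ratio, highest first.
Order: A (181/11=16.45) > C (260/20=13.00) > B (115/16=7.19) > E (175/38=4.61) > D (88/40=2.20)
Fill: take A (11 @ 181) → take C (20 @ 260) → take 8/16 of B → 57.50; 39/39 used.
Total value = 498.50

498.50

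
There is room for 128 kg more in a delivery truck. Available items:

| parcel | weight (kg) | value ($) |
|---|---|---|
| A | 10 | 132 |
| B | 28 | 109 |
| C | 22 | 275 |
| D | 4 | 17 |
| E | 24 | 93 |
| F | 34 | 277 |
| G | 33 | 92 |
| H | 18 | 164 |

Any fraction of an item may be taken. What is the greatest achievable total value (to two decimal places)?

1020.50

Greedy by value/weight ratio, highest first.
Order: A (132/10=13.20) > C (275/22=12.50) > H (164/18=9.11) > F (277/34=8.15) > D (17/4=4.25) > B (109/28=3.89) > E (93/24=3.88) > G (92/33=2.79)
Fill: take A (10 @ 132) → take C (22 @ 275) → take H (18 @ 164) → take F (34 @ 277) → take D (4 @ 17) → take B (28 @ 109) → take 12/24 of E → 46.50; 128/128 used.
Total value = 1020.50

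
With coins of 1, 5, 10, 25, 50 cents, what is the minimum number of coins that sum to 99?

8

99 = 1×50 + 1×25 + 2×10 + 4×1
Total coins = 1 + 1 + 2 + 4 = 8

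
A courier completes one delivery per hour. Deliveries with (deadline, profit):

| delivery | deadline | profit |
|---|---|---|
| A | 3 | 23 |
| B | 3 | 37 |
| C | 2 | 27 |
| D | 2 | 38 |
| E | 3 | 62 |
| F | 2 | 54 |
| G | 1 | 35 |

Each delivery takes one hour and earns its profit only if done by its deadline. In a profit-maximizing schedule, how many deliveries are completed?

Take jobs in profit order; each goes to the latest open slot no later than its deadline.
By profit: E(d3,62), F(d2,54), D(d2,38), B(d3,37), G(d1,35), C(d2,27), A(d3,23)
E→slot 3; F→slot 2; D→slot 1; B skipped; G skipped; C skipped; A skipped.
3 of 7 scheduled.

3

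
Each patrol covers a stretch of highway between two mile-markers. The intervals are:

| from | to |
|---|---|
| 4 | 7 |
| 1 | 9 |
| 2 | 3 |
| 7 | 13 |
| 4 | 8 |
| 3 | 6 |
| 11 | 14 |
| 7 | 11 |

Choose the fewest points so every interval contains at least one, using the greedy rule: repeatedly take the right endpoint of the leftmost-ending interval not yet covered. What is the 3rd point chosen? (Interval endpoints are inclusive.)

14

Sorted: [2,3] [3,6] [4,7] [4,8] [1,9] [7,11] [7,13] [11,14]
{[2,3],[3,6]} hit by 3; {[4,7],[4,8],[1,9],[7,11],[7,13]} hit by 7; {[11,14]} hit by 14.
Points: 3, 7, 14 (3 total).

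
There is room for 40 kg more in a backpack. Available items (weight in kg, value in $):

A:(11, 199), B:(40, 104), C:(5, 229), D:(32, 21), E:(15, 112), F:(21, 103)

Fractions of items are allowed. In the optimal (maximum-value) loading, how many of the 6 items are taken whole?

3

Sort by value per unit weight and fill in that order.
Order: C (229/5=45.80) > A (199/11=18.09) > E (112/15=7.47) > F (103/21=4.90) > B (104/40=2.60) > D (21/32=0.66)
Fill: take C (5 @ 229) → take A (11 @ 199) → take E (15 @ 112) → take 9/21 of F → 44.14; 40/40 used.
3 item(s) taken whole; one partial (take 9/21 of F).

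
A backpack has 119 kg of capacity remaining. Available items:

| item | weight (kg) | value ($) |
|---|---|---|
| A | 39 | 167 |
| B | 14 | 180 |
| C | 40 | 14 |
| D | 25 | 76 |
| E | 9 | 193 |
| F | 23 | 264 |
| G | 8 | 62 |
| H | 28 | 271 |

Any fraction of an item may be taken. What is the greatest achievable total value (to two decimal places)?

1128.44

Greedy by value/weight ratio, highest first.
Order: E (193/9=21.44) > B (180/14=12.86) > F (264/23=11.48) > H (271/28=9.68) > G (62/8=7.75) > A (167/39=4.28) > D (76/25=3.04) > C (14/40=0.35)
Fill: take E (9 @ 193) → take B (14 @ 180) → take F (23 @ 264) → take H (28 @ 271) → take G (8 @ 62) → take 37/39 of A → 158.44; 119/119 used.
Total value = 1128.44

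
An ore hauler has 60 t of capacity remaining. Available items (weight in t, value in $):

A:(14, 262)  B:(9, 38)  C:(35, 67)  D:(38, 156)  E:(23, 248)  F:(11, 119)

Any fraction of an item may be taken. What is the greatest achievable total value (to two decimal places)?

679.32

Greedy by value/weight ratio, highest first.
Ratios (sorted): A 18.71, F 10.82, E 10.78, B 4.22, D 4.11, C 1.91
take A (14 @ 262); take F (11 @ 119); take E (23 @ 248); take B (9 @ 38); take 3/38 of D → 12.32. Capacity used 60/60.
Total value = 679.32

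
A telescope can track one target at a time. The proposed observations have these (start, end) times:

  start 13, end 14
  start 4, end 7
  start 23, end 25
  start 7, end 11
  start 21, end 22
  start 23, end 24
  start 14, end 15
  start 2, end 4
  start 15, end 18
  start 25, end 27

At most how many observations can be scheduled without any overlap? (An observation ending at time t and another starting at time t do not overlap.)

9

By end time: (2,4), (4,7), (7,11), (13,14), (14,15), (15,18), (21,22), (23,24), (23,25), (25,27).
Pick (2,4); next start ≥ 4 → (4,7); next start ≥ 7 → (7,11); next start ≥ 11 → (13,14); next start ≥ 14 → (14,15); next start ≥ 15 → (15,18); next start ≥ 18 → (21,22); next start ≥ 22 → (23,24); next start ≥ 24 → (25,27).
Selected 9 observations.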